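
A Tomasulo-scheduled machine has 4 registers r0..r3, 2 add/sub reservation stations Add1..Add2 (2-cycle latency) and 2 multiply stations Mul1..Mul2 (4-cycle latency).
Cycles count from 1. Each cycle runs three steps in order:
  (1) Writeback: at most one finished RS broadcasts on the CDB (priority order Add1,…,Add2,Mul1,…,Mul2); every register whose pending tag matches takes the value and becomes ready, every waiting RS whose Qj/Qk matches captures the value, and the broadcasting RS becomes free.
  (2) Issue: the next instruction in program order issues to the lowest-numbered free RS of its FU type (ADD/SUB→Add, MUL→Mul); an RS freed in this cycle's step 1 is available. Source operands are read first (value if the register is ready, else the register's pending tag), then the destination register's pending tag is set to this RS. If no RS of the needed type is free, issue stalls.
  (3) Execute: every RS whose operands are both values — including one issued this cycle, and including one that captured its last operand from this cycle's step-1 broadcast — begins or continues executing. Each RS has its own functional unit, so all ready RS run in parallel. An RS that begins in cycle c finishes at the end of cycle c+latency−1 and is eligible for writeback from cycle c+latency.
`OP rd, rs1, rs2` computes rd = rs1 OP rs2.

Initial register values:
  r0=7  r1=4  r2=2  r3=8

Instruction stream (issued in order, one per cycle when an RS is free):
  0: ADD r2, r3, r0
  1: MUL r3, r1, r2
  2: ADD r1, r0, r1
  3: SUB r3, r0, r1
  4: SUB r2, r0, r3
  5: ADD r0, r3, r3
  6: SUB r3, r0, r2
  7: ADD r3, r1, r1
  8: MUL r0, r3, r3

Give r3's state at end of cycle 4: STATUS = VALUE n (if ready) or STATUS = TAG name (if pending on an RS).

STATUS = TAG Add2

c1: issue ADD r2<-Add1 | r0:7,r1:4,r2:Add1,r3:8
c2: issue MUL r3<-Mul1 | r0:7,r1:4,r2:Add1,r3:Mul1
c3: CDB Add1=15; issue ADD r1<-Add1 | r0:7,r1:Add1,r2:15,r3:Mul1
c4: issue SUB r3<-Add2 | r0:7,r1:Add1,r2:15,r3:Add2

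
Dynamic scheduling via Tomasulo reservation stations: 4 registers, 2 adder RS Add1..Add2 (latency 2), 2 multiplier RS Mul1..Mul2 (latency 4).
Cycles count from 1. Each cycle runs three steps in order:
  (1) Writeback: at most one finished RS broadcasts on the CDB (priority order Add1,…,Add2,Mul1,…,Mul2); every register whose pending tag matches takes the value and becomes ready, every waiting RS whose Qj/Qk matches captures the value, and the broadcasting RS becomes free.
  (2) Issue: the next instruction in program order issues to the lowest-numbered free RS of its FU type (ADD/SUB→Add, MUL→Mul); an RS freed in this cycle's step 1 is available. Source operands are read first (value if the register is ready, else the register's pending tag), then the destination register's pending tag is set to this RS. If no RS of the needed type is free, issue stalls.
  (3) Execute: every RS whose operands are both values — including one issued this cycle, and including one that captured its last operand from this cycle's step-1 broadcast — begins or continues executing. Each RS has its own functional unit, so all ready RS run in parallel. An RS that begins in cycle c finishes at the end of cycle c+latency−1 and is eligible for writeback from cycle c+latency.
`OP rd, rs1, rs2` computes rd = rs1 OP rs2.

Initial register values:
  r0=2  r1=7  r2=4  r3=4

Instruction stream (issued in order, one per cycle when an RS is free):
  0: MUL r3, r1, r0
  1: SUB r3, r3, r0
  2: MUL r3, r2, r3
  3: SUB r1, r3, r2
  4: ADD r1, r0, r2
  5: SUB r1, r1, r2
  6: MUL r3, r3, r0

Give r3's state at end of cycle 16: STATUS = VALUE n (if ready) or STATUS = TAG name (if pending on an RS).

  c1: issue MUL r3<-Mul1  regs: r0:2,r1:7,r2:4,r3:Mul1
  c2: issue SUB r3<-Add1  regs: r0:2,r1:7,r2:4,r3:Add1
  c3: issue MUL r3<-Mul2  regs: r0:2,r1:7,r2:4,r3:Mul2
  c4: issue SUB r1<-Add2  regs: r0:2,r1:Add2,r2:4,r3:Mul2
  c5: CDB Mul1=14; stall  regs: r0:2,r1:Add2,r2:4,r3:Mul2
  c6: stall  regs: r0:2,r1:Add2,r2:4,r3:Mul2
  c7: CDB Add1=12; issue ADD r1<-Add1  regs: r0:2,r1:Add1,r2:4,r3:Mul2
  c8: stall  regs: r0:2,r1:Add1,r2:4,r3:Mul2
  c9: CDB Add1=6; issue SUB r1<-Add1  regs: r0:2,r1:Add1,r2:4,r3:Mul2
  c10: issue MUL r3<-Mul1  regs: r0:2,r1:Add1,r2:4,r3:Mul1
  c11: CDB Add1=2  regs: r0:2,r1:2,r2:4,r3:Mul1
  c12: CDB Mul2=48  regs: r0:2,r1:2,r2:4,r3:Mul1
  c13: -  regs: r0:2,r1:2,r2:4,r3:Mul1
  c14: CDB Add2=44  regs: r0:2,r1:2,r2:4,r3:Mul1
  c15: -  regs: r0:2,r1:2,r2:4,r3:Mul1
  c16: CDB Mul1=96  regs: r0:2,r1:2,r2:4,r3:96

STATUS = VALUE 96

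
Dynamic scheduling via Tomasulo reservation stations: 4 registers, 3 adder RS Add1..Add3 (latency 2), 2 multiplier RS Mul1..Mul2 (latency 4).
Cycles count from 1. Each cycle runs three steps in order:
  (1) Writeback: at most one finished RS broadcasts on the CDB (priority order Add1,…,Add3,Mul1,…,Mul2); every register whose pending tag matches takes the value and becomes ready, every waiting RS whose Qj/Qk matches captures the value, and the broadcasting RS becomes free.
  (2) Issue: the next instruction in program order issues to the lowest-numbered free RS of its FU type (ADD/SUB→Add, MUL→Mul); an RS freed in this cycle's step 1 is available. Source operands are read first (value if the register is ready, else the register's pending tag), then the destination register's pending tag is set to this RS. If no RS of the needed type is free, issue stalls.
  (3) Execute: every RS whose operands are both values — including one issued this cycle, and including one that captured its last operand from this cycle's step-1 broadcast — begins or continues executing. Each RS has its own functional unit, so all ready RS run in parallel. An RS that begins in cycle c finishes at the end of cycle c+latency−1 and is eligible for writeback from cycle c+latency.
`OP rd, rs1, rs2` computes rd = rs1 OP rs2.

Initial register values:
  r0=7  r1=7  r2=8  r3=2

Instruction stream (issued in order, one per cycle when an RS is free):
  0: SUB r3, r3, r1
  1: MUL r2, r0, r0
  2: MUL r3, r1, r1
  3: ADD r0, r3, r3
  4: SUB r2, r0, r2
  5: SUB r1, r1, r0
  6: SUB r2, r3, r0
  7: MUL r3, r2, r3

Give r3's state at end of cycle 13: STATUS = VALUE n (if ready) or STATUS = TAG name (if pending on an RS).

STATUS = TAG Mul1

  c1: issue SUB r3<-Add1  regs: r0:7,r1:7,r2:8,r3:Add1
  c2: issue MUL r2<-Mul1  regs: r0:7,r1:7,r2:Mul1,r3:Add1
  c3: CDB Add1=-5; issue MUL r3<-Mul2  regs: r0:7,r1:7,r2:Mul1,r3:Mul2
  c4: issue ADD r0<-Add1  regs: r0:Add1,r1:7,r2:Mul1,r3:Mul2
  c5: issue SUB r2<-Add2  regs: r0:Add1,r1:7,r2:Add2,r3:Mul2
  c6: CDB Mul1=49; issue SUB r1<-Add3  regs: r0:Add1,r1:Add3,r2:Add2,r3:Mul2
  c7: CDB Mul2=49; stall  regs: r0:Add1,r1:Add3,r2:Add2,r3:49
  c8: stall  regs: r0:Add1,r1:Add3,r2:Add2,r3:49
  c9: CDB Add1=98; issue SUB r2<-Add1  regs: r0:98,r1:Add3,r2:Add1,r3:49
  c10: issue MUL r3<-Mul1  regs: r0:98,r1:Add3,r2:Add1,r3:Mul1
  c11: CDB Add1=-49  regs: r0:98,r1:Add3,r2:-49,r3:Mul1
  c12: CDB Add2=49  regs: r0:98,r1:Add3,r2:-49,r3:Mul1
  c13: CDB Add3=-91  regs: r0:98,r1:-91,r2:-49,r3:Mul1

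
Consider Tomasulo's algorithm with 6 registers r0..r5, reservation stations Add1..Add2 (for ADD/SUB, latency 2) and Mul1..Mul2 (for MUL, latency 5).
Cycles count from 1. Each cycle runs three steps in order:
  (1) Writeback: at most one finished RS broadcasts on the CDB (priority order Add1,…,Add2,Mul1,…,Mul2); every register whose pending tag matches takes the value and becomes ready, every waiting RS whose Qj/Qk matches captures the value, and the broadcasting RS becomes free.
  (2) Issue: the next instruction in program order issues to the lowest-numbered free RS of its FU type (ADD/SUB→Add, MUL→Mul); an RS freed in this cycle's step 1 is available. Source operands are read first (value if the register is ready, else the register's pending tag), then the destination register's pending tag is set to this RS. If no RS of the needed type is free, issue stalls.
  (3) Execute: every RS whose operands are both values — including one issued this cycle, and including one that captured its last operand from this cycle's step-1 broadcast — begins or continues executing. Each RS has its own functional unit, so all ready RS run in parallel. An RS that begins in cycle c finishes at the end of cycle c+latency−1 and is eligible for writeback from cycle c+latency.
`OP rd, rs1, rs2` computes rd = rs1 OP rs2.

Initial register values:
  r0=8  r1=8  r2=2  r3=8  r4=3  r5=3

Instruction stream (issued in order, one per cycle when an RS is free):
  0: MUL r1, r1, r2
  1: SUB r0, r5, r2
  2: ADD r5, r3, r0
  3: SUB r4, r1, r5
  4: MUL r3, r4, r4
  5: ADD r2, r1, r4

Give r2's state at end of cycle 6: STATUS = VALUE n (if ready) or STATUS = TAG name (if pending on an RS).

STATUS = TAG Add2

  c1: issue MUL r1<-Mul1  regs: r0:8,r1:Mul1,r2:2,r3:8,r4:3,r5:3
  c2: issue SUB r0<-Add1  regs: r0:Add1,r1:Mul1,r2:2,r3:8,r4:3,r5:3
  c3: issue ADD r5<-Add2  regs: r0:Add1,r1:Mul1,r2:2,r3:8,r4:3,r5:Add2
  c4: CDB Add1=1; issue SUB r4<-Add1  regs: r0:1,r1:Mul1,r2:2,r3:8,r4:Add1,r5:Add2
  c5: issue MUL r3<-Mul2  regs: r0:1,r1:Mul1,r2:2,r3:Mul2,r4:Add1,r5:Add2
  c6: CDB Add2=9; issue ADD r2<-Add2  regs: r0:1,r1:Mul1,r2:Add2,r3:Mul2,r4:Add1,r5:9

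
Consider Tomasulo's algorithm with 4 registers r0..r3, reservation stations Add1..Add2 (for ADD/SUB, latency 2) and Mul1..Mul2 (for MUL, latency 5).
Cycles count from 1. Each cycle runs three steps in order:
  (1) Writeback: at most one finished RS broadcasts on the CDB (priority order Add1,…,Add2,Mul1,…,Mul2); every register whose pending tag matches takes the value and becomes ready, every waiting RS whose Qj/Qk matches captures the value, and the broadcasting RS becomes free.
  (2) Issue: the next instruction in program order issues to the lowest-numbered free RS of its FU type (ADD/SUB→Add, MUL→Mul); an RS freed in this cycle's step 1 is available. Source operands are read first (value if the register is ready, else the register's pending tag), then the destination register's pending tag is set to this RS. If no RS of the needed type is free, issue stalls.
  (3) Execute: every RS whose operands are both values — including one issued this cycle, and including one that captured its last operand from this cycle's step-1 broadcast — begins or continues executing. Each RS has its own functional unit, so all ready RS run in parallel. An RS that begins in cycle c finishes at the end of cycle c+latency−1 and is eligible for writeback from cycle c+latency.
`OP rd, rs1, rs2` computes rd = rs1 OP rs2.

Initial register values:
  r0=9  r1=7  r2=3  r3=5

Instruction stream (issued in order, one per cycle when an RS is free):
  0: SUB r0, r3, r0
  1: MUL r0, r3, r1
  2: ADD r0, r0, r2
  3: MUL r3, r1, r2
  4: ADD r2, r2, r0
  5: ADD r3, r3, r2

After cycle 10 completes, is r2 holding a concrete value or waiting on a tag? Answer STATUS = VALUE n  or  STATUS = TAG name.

STATUS = TAG Add2

c1: issue SUB r0<-Add1 | r0:Add1,r1:7,r2:3,r3:5
c2: issue MUL r0<-Mul1 | r0:Mul1,r1:7,r2:3,r3:5
c3: CDB Add1=-4; issue ADD r0<-Add1 | r0:Add1,r1:7,r2:3,r3:5
c4: issue MUL r3<-Mul2 | r0:Add1,r1:7,r2:3,r3:Mul2
c5: issue ADD r2<-Add2 | r0:Add1,r1:7,r2:Add2,r3:Mul2
c6: stall | r0:Add1,r1:7,r2:Add2,r3:Mul2
c7: CDB Mul1=35; stall | r0:Add1,r1:7,r2:Add2,r3:Mul2
c8: stall | r0:Add1,r1:7,r2:Add2,r3:Mul2
c9: CDB Add1=38; issue ADD r3<-Add1 | r0:38,r1:7,r2:Add2,r3:Add1
c10: CDB Mul2=21 | r0:38,r1:7,r2:Add2,r3:Add1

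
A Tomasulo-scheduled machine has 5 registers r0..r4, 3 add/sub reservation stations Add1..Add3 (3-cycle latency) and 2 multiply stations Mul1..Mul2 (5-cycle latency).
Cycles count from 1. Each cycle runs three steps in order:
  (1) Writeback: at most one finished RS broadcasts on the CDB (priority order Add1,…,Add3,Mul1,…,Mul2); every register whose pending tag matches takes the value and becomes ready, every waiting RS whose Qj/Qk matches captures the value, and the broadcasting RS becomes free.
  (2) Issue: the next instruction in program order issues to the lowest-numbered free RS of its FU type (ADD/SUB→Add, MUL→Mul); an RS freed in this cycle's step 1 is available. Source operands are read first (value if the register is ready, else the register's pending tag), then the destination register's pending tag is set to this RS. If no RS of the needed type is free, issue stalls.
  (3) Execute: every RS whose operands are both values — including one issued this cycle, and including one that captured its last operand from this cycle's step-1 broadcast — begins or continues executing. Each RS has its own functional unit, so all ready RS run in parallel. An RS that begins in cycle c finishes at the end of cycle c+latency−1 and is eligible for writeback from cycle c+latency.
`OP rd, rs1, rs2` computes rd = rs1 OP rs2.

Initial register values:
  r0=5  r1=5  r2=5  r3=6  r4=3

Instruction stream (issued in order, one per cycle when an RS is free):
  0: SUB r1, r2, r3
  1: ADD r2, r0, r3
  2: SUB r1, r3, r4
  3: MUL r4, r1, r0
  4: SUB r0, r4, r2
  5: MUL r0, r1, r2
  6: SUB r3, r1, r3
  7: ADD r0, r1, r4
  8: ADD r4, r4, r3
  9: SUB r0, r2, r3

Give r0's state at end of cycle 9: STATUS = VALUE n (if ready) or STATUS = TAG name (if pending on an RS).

c1: issue SUB r1<-Add1 | r0:5,r1:Add1,r2:5,r3:6,r4:3
c2: issue ADD r2<-Add2 | r0:5,r1:Add1,r2:Add2,r3:6,r4:3
c3: issue SUB r1<-Add3 | r0:5,r1:Add3,r2:Add2,r3:6,r4:3
c4: CDB Add1=-1; issue MUL r4<-Mul1 | r0:5,r1:Add3,r2:Add2,r3:6,r4:Mul1
c5: CDB Add2=11; issue SUB r0<-Add1 | r0:Add1,r1:Add3,r2:11,r3:6,r4:Mul1
c6: CDB Add3=3; issue MUL r0<-Mul2 | r0:Mul2,r1:3,r2:11,r3:6,r4:Mul1
c7: issue SUB r3<-Add2 | r0:Mul2,r1:3,r2:11,r3:Add2,r4:Mul1
c8: issue ADD r0<-Add3 | r0:Add3,r1:3,r2:11,r3:Add2,r4:Mul1
c9: stall | r0:Add3,r1:3,r2:11,r3:Add2,r4:Mul1

STATUS = TAG Add3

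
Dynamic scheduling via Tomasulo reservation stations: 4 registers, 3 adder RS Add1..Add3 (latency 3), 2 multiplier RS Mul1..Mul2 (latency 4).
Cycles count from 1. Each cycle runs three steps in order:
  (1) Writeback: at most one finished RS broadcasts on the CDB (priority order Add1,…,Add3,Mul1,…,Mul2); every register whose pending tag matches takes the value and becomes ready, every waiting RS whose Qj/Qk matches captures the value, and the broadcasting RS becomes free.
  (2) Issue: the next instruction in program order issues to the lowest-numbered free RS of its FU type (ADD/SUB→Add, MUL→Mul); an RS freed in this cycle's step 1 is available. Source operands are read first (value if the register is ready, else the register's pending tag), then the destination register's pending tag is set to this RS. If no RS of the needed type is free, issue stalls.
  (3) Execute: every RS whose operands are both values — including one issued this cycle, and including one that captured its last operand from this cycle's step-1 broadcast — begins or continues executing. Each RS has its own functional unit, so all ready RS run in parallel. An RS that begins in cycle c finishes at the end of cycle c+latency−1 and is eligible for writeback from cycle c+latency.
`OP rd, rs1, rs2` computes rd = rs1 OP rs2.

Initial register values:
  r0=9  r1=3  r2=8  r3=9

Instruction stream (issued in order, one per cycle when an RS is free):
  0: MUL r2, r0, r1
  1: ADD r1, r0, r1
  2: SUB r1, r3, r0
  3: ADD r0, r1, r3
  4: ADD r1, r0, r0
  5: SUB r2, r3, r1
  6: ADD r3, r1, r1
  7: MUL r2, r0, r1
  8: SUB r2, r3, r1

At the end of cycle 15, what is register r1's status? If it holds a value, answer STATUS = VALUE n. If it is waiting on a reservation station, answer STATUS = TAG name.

c1: issue MUL r2<-Mul1 | r0:9,r1:3,r2:Mul1,r3:9
c2: issue ADD r1<-Add1 | r0:9,r1:Add1,r2:Mul1,r3:9
c3: issue SUB r1<-Add2 | r0:9,r1:Add2,r2:Mul1,r3:9
c4: issue ADD r0<-Add3 | r0:Add3,r1:Add2,r2:Mul1,r3:9
c5: CDB Add1=12; issue ADD r1<-Add1 | r0:Add3,r1:Add1,r2:Mul1,r3:9
c6: CDB Add2=0; issue SUB r2<-Add2 | r0:Add3,r1:Add1,r2:Add2,r3:9
c7: CDB Mul1=27; stall | r0:Add3,r1:Add1,r2:Add2,r3:9
c8: stall | r0:Add3,r1:Add1,r2:Add2,r3:9
c9: CDB Add3=9; issue ADD r3<-Add3 | r0:9,r1:Add1,r2:Add2,r3:Add3
c10: issue MUL r2<-Mul1 | r0:9,r1:Add1,r2:Mul1,r3:Add3
c11: stall | r0:9,r1:Add1,r2:Mul1,r3:Add3
c12: CDB Add1=18; issue SUB r2<-Add1 | r0:9,r1:18,r2:Add1,r3:Add3
c13: - | r0:9,r1:18,r2:Add1,r3:Add3
c14: - | r0:9,r1:18,r2:Add1,r3:Add3
c15: CDB Add2=-9 | r0:9,r1:18,r2:Add1,r3:Add3

STATUS = VALUE 18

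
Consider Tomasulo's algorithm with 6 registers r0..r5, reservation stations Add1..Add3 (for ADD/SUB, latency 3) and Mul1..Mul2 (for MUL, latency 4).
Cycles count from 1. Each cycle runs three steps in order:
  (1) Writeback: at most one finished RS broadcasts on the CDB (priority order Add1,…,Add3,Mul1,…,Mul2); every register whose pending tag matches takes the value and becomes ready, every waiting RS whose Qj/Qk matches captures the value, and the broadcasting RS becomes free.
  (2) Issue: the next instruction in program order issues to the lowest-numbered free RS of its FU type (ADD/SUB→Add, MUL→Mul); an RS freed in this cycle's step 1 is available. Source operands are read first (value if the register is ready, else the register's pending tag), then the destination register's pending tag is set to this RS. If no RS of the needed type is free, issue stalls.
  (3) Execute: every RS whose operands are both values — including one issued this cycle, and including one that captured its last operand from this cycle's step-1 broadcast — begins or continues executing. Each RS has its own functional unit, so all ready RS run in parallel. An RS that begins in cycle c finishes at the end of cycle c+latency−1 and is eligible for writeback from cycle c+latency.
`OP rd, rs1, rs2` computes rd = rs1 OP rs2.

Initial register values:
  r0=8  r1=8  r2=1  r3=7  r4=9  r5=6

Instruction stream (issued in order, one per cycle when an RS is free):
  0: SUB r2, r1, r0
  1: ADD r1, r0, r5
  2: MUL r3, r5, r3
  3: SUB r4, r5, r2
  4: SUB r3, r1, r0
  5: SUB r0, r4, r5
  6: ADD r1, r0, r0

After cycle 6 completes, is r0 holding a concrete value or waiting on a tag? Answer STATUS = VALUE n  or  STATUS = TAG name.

STATUS = TAG Add3

  c1: issue SUB r2<-Add1  regs: r0:8,r1:8,r2:Add1,r3:7,r4:9,r5:6
  c2: issue ADD r1<-Add2  regs: r0:8,r1:Add2,r2:Add1,r3:7,r4:9,r5:6
  c3: issue MUL r3<-Mul1  regs: r0:8,r1:Add2,r2:Add1,r3:Mul1,r4:9,r5:6
  c4: CDB Add1=0; issue SUB r4<-Add1  regs: r0:8,r1:Add2,r2:0,r3:Mul1,r4:Add1,r5:6
  c5: CDB Add2=14; issue SUB r3<-Add2  regs: r0:8,r1:14,r2:0,r3:Add2,r4:Add1,r5:6
  c6: issue SUB r0<-Add3  regs: r0:Add3,r1:14,r2:0,r3:Add2,r4:Add1,r5:6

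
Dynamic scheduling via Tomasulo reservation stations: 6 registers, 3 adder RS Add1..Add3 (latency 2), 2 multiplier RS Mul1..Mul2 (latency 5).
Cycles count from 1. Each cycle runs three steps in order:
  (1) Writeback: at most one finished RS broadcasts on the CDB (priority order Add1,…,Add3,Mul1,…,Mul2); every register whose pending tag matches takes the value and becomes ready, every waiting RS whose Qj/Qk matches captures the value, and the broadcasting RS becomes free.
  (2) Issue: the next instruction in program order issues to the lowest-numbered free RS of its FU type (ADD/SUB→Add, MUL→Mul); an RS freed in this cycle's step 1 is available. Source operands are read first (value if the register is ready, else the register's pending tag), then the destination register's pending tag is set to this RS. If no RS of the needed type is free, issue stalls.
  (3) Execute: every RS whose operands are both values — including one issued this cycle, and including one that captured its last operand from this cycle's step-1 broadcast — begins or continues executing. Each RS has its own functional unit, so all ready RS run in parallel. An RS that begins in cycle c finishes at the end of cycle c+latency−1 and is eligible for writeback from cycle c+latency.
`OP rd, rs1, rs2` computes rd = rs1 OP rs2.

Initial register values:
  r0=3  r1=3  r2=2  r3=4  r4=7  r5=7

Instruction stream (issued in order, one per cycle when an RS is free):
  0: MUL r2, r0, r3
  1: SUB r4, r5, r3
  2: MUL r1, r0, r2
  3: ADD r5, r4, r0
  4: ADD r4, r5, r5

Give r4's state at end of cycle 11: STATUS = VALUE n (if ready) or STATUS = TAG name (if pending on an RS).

STATUS = VALUE 12

cycle 1: issue MUL r2<-Mul1 // r0:3,r1:3,r2:Mul1,r3:4,r4:7,r5:7
cycle 2: issue SUB r4<-Add1 // r0:3,r1:3,r2:Mul1,r3:4,r4:Add1,r5:7
cycle 3: issue MUL r1<-Mul2 // r0:3,r1:Mul2,r2:Mul1,r3:4,r4:Add1,r5:7
cycle 4: CDB Add1=3; issue ADD r5<-Add1 // r0:3,r1:Mul2,r2:Mul1,r3:4,r4:3,r5:Add1
cycle 5: issue ADD r4<-Add2 // r0:3,r1:Mul2,r2:Mul1,r3:4,r4:Add2,r5:Add1
cycle 6: CDB Add1=6 // r0:3,r1:Mul2,r2:Mul1,r3:4,r4:Add2,r5:6
cycle 7: CDB Mul1=12 // r0:3,r1:Mul2,r2:12,r3:4,r4:Add2,r5:6
cycle 8: CDB Add2=12 // r0:3,r1:Mul2,r2:12,r3:4,r4:12,r5:6
cycle 9: - // r0:3,r1:Mul2,r2:12,r3:4,r4:12,r5:6
cycle 10: - // r0:3,r1:Mul2,r2:12,r3:4,r4:12,r5:6
cycle 11: - // r0:3,r1:Mul2,r2:12,r3:4,r4:12,r5:6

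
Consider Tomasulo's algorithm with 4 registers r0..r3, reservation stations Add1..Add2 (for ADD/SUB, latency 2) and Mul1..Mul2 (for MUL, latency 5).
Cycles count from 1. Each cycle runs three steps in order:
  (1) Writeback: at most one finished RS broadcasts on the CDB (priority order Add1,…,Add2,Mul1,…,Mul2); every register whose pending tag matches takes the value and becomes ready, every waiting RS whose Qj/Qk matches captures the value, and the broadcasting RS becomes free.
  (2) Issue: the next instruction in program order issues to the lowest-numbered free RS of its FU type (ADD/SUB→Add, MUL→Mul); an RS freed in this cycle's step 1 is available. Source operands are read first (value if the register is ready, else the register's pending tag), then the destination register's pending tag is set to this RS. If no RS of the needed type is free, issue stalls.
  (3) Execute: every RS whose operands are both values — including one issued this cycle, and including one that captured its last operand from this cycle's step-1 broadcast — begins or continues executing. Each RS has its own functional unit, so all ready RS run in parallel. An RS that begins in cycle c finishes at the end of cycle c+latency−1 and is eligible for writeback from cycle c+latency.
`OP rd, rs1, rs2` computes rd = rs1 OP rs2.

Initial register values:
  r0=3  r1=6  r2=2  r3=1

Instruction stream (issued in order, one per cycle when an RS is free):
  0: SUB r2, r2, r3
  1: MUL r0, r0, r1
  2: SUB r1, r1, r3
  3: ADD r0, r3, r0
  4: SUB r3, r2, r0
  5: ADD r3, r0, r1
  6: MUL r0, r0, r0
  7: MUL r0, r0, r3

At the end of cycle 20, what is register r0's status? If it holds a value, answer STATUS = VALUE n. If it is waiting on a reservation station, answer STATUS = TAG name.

cycle 1: issue SUB r2<-Add1 // r0:3,r1:6,r2:Add1,r3:1
cycle 2: issue MUL r0<-Mul1 // r0:Mul1,r1:6,r2:Add1,r3:1
cycle 3: CDB Add1=1; issue SUB r1<-Add1 // r0:Mul1,r1:Add1,r2:1,r3:1
cycle 4: issue ADD r0<-Add2 // r0:Add2,r1:Add1,r2:1,r3:1
cycle 5: CDB Add1=5; issue SUB r3<-Add1 // r0:Add2,r1:5,r2:1,r3:Add1
cycle 6: stall // r0:Add2,r1:5,r2:1,r3:Add1
cycle 7: CDB Mul1=18; stall // r0:Add2,r1:5,r2:1,r3:Add1
cycle 8: stall // r0:Add2,r1:5,r2:1,r3:Add1
cycle 9: CDB Add2=19; issue ADD r3<-Add2 // r0:19,r1:5,r2:1,r3:Add2
cycle 10: issue MUL r0<-Mul1 // r0:Mul1,r1:5,r2:1,r3:Add2
cycle 11: CDB Add1=-18; issue MUL r0<-Mul2 // r0:Mul2,r1:5,r2:1,r3:Add2
cycle 12: CDB Add2=24 // r0:Mul2,r1:5,r2:1,r3:24
cycle 13: - // r0:Mul2,r1:5,r2:1,r3:24
cycle 14: - // r0:Mul2,r1:5,r2:1,r3:24
cycle 15: CDB Mul1=361 // r0:Mul2,r1:5,r2:1,r3:24
cycle 16: - // r0:Mul2,r1:5,r2:1,r3:24
cycle 17: - // r0:Mul2,r1:5,r2:1,r3:24
cycle 18: - // r0:Mul2,r1:5,r2:1,r3:24
cycle 19: - // r0:Mul2,r1:5,r2:1,r3:24
cycle 20: CDB Mul2=8664 // r0:8664,r1:5,r2:1,r3:24

STATUS = VALUE 8664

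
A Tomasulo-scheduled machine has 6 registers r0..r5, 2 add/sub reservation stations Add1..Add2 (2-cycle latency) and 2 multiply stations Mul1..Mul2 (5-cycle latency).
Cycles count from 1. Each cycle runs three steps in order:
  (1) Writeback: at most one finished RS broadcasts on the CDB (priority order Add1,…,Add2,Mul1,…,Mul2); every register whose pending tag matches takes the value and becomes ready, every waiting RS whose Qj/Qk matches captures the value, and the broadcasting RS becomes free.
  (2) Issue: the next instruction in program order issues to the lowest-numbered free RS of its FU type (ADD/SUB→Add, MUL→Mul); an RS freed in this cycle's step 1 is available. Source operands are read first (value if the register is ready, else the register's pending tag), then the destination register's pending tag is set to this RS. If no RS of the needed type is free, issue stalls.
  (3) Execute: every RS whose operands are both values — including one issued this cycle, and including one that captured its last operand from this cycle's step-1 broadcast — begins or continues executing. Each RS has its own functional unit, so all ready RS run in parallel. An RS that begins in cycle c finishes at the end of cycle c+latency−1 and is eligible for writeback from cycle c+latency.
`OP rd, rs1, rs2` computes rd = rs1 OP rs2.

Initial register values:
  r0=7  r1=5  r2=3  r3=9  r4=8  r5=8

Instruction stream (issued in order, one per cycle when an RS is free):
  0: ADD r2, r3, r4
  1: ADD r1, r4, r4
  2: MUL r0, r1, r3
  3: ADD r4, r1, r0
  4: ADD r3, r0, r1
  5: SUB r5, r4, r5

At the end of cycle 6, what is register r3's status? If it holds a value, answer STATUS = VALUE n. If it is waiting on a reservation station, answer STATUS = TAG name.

cycle 1: issue ADD r2<-Add1 // r0:7,r1:5,r2:Add1,r3:9,r4:8,r5:8
cycle 2: issue ADD r1<-Add2 // r0:7,r1:Add2,r2:Add1,r3:9,r4:8,r5:8
cycle 3: CDB Add1=17; issue MUL r0<-Mul1 // r0:Mul1,r1:Add2,r2:17,r3:9,r4:8,r5:8
cycle 4: CDB Add2=16; issue ADD r4<-Add1 // r0:Mul1,r1:16,r2:17,r3:9,r4:Add1,r5:8
cycle 5: issue ADD r3<-Add2 // r0:Mul1,r1:16,r2:17,r3:Add2,r4:Add1,r5:8
cycle 6: stall // r0:Mul1,r1:16,r2:17,r3:Add2,r4:Add1,r5:8

STATUS = TAG Add2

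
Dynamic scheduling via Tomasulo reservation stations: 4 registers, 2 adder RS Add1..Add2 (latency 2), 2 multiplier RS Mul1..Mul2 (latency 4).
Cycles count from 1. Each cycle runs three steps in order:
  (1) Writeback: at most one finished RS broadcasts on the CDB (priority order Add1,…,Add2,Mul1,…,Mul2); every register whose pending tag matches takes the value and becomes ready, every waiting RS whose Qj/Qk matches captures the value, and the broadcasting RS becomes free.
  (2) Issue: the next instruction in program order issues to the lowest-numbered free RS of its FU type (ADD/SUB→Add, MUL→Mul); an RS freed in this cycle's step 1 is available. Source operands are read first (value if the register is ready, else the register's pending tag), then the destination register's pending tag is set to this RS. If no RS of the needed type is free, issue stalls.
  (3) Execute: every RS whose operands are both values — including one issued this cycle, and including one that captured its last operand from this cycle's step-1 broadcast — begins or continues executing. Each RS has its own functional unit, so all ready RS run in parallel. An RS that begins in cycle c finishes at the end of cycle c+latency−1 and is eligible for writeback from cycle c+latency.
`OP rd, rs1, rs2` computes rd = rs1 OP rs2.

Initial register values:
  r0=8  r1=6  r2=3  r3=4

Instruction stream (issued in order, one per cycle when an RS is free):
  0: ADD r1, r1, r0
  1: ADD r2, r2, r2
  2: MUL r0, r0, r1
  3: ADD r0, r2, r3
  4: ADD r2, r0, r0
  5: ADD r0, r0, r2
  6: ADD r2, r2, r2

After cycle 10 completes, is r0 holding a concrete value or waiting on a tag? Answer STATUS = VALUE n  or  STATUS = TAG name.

  c1: issue ADD r1<-Add1  regs: r0:8,r1:Add1,r2:3,r3:4
  c2: issue ADD r2<-Add2  regs: r0:8,r1:Add1,r2:Add2,r3:4
  c3: CDB Add1=14; issue MUL r0<-Mul1  regs: r0:Mul1,r1:14,r2:Add2,r3:4
  c4: CDB Add2=6; issue ADD r0<-Add1  regs: r0:Add1,r1:14,r2:6,r3:4
  c5: issue ADD r2<-Add2  regs: r0:Add1,r1:14,r2:Add2,r3:4
  c6: CDB Add1=10; issue ADD r0<-Add1  regs: r0:Add1,r1:14,r2:Add2,r3:4
  c7: CDB Mul1=112; stall  regs: r0:Add1,r1:14,r2:Add2,r3:4
  c8: CDB Add2=20; issue ADD r2<-Add2  regs: r0:Add1,r1:14,r2:Add2,r3:4
  c9: -  regs: r0:Add1,r1:14,r2:Add2,r3:4
  c10: CDB Add1=30  regs: r0:30,r1:14,r2:Add2,r3:4

STATUS = VALUE 30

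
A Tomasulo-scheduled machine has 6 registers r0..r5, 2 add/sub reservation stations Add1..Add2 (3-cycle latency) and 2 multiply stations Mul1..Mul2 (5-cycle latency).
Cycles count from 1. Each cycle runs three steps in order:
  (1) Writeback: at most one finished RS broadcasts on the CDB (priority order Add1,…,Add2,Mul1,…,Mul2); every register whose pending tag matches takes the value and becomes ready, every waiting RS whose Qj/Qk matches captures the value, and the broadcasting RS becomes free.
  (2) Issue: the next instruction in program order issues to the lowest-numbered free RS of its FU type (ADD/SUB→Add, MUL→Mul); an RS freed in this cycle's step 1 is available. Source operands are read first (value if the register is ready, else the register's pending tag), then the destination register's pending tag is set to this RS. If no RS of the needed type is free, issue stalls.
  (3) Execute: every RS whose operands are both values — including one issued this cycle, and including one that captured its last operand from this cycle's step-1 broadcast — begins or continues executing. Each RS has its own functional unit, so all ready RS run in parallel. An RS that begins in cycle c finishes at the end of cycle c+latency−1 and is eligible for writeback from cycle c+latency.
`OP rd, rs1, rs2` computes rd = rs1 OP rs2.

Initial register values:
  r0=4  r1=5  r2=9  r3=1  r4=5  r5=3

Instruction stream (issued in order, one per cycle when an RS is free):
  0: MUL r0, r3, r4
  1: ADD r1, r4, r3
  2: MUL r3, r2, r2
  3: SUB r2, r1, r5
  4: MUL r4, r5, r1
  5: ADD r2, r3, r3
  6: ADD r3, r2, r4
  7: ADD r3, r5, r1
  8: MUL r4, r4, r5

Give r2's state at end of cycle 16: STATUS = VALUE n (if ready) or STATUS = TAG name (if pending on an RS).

c1: issue MUL r0<-Mul1 | r0:Mul1,r1:5,r2:9,r3:1,r4:5,r5:3
c2: issue ADD r1<-Add1 | r0:Mul1,r1:Add1,r2:9,r3:1,r4:5,r5:3
c3: issue MUL r3<-Mul2 | r0:Mul1,r1:Add1,r2:9,r3:Mul2,r4:5,r5:3
c4: issue SUB r2<-Add2 | r0:Mul1,r1:Add1,r2:Add2,r3:Mul2,r4:5,r5:3
c5: CDB Add1=6; stall | r0:Mul1,r1:6,r2:Add2,r3:Mul2,r4:5,r5:3
c6: CDB Mul1=5; issue MUL r4<-Mul1 | r0:5,r1:6,r2:Add2,r3:Mul2,r4:Mul1,r5:3
c7: issue ADD r2<-Add1 | r0:5,r1:6,r2:Add1,r3:Mul2,r4:Mul1,r5:3
c8: CDB Add2=3; issue ADD r3<-Add2 | r0:5,r1:6,r2:Add1,r3:Add2,r4:Mul1,r5:3
c9: CDB Mul2=81; stall | r0:5,r1:6,r2:Add1,r3:Add2,r4:Mul1,r5:3
c10: stall | r0:5,r1:6,r2:Add1,r3:Add2,r4:Mul1,r5:3
c11: CDB Mul1=18; stall | r0:5,r1:6,r2:Add1,r3:Add2,r4:18,r5:3
c12: CDB Add1=162; issue ADD r3<-Add1 | r0:5,r1:6,r2:162,r3:Add1,r4:18,r5:3
c13: issue MUL r4<-Mul1 | r0:5,r1:6,r2:162,r3:Add1,r4:Mul1,r5:3
c14: - | r0:5,r1:6,r2:162,r3:Add1,r4:Mul1,r5:3
c15: CDB Add1=9 | r0:5,r1:6,r2:162,r3:9,r4:Mul1,r5:3
c16: CDB Add2=180 | r0:5,r1:6,r2:162,r3:9,r4:Mul1,r5:3

STATUS = VALUE 162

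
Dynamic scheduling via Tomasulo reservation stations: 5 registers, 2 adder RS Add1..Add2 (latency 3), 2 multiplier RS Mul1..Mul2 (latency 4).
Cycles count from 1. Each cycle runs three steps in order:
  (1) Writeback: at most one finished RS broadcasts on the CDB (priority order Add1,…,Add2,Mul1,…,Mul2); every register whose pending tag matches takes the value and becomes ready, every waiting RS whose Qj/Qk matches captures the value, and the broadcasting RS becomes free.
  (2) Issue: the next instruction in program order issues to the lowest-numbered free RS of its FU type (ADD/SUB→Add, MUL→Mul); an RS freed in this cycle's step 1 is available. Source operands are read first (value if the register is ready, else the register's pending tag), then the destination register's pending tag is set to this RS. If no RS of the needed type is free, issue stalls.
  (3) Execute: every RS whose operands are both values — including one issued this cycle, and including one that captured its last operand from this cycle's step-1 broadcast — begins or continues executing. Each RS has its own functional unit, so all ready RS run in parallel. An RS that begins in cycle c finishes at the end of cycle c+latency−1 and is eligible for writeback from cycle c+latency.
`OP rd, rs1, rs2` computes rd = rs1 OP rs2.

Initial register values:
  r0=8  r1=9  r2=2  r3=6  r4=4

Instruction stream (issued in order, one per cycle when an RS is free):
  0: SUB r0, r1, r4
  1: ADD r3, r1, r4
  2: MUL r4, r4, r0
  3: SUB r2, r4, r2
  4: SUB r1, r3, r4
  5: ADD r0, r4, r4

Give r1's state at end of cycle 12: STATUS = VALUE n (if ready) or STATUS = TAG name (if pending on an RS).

STATUS = VALUE -7

c1: issue SUB r0<-Add1 | r0:Add1,r1:9,r2:2,r3:6,r4:4
c2: issue ADD r3<-Add2 | r0:Add1,r1:9,r2:2,r3:Add2,r4:4
c3: issue MUL r4<-Mul1 | r0:Add1,r1:9,r2:2,r3:Add2,r4:Mul1
c4: CDB Add1=5; issue SUB r2<-Add1 | r0:5,r1:9,r2:Add1,r3:Add2,r4:Mul1
c5: CDB Add2=13; issue SUB r1<-Add2 | r0:5,r1:Add2,r2:Add1,r3:13,r4:Mul1
c6: stall | r0:5,r1:Add2,r2:Add1,r3:13,r4:Mul1
c7: stall | r0:5,r1:Add2,r2:Add1,r3:13,r4:Mul1
c8: CDB Mul1=20; stall | r0:5,r1:Add2,r2:Add1,r3:13,r4:20
c9: stall | r0:5,r1:Add2,r2:Add1,r3:13,r4:20
c10: stall | r0:5,r1:Add2,r2:Add1,r3:13,r4:20
c11: CDB Add1=18; issue ADD r0<-Add1 | r0:Add1,r1:Add2,r2:18,r3:13,r4:20
c12: CDB Add2=-7 | r0:Add1,r1:-7,r2:18,r3:13,r4:20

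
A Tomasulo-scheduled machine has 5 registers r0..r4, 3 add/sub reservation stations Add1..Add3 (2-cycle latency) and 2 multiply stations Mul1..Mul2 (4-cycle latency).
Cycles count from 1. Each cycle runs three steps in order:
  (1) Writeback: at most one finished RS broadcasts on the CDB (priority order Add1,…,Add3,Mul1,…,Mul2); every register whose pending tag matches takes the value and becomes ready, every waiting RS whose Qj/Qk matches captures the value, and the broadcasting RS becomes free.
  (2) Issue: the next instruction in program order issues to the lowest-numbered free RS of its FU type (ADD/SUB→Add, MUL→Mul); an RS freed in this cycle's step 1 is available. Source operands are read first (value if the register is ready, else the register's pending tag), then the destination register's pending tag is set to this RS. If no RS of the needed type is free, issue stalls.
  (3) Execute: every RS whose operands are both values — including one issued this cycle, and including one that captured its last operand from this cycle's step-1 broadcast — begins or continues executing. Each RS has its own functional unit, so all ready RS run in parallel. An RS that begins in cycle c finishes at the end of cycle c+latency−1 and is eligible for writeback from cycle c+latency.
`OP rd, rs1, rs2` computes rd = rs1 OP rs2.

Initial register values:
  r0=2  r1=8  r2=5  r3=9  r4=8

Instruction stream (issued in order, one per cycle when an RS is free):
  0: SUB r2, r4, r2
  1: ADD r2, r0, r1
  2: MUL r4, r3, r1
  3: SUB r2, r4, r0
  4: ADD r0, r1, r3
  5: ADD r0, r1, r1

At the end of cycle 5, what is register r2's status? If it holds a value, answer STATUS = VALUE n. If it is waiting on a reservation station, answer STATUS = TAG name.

STATUS = TAG Add1

c1: issue SUB r2<-Add1 | r0:2,r1:8,r2:Add1,r3:9,r4:8
c2: issue ADD r2<-Add2 | r0:2,r1:8,r2:Add2,r3:9,r4:8
c3: CDB Add1=3; issue MUL r4<-Mul1 | r0:2,r1:8,r2:Add2,r3:9,r4:Mul1
c4: CDB Add2=10; issue SUB r2<-Add1 | r0:2,r1:8,r2:Add1,r3:9,r4:Mul1
c5: issue ADD r0<-Add2 | r0:Add2,r1:8,r2:Add1,r3:9,r4:Mul1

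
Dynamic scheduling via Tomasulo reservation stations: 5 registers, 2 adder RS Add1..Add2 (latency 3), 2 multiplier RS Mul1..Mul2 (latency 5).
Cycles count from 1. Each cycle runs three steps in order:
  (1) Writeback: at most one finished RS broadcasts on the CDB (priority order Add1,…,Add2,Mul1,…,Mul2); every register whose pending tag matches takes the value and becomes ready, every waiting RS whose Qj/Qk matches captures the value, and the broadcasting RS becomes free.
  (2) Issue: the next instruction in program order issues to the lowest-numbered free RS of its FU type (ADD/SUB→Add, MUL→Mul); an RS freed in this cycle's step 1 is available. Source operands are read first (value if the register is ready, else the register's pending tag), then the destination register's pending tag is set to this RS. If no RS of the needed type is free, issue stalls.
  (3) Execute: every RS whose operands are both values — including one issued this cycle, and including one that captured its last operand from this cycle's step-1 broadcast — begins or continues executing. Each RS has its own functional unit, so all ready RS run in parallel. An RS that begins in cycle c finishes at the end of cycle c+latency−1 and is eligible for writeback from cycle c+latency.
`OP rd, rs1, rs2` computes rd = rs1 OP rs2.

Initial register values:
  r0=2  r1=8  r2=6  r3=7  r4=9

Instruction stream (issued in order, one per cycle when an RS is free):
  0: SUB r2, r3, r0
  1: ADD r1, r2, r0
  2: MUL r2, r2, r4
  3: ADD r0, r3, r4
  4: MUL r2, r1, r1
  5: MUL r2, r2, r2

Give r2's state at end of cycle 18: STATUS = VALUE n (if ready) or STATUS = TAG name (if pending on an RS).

  c1: issue SUB r2<-Add1  regs: r0:2,r1:8,r2:Add1,r3:7,r4:9
  c2: issue ADD r1<-Add2  regs: r0:2,r1:Add2,r2:Add1,r3:7,r4:9
  c3: issue MUL r2<-Mul1  regs: r0:2,r1:Add2,r2:Mul1,r3:7,r4:9
  c4: CDB Add1=5; issue ADD r0<-Add1  regs: r0:Add1,r1:Add2,r2:Mul1,r3:7,r4:9
  c5: issue MUL r2<-Mul2  regs: r0:Add1,r1:Add2,r2:Mul2,r3:7,r4:9
  c6: stall  regs: r0:Add1,r1:Add2,r2:Mul2,r3:7,r4:9
  c7: CDB Add1=16; stall  regs: r0:16,r1:Add2,r2:Mul2,r3:7,r4:9
  c8: CDB Add2=7; stall  regs: r0:16,r1:7,r2:Mul2,r3:7,r4:9
  c9: CDB Mul1=45; issue MUL r2<-Mul1  regs: r0:16,r1:7,r2:Mul1,r3:7,r4:9
  c10: -  regs: r0:16,r1:7,r2:Mul1,r3:7,r4:9
  c11: -  regs: r0:16,r1:7,r2:Mul1,r3:7,r4:9
  c12: -  regs: r0:16,r1:7,r2:Mul1,r3:7,r4:9
  c13: CDB Mul2=49  regs: r0:16,r1:7,r2:Mul1,r3:7,r4:9
  c14: -  regs: r0:16,r1:7,r2:Mul1,r3:7,r4:9
  c15: -  regs: r0:16,r1:7,r2:Mul1,r3:7,r4:9
  c16: -  regs: r0:16,r1:7,r2:Mul1,r3:7,r4:9
  c17: -  regs: r0:16,r1:7,r2:Mul1,r3:7,r4:9
  c18: CDB Mul1=2401  regs: r0:16,r1:7,r2:2401,r3:7,r4:9

STATUS = VALUE 2401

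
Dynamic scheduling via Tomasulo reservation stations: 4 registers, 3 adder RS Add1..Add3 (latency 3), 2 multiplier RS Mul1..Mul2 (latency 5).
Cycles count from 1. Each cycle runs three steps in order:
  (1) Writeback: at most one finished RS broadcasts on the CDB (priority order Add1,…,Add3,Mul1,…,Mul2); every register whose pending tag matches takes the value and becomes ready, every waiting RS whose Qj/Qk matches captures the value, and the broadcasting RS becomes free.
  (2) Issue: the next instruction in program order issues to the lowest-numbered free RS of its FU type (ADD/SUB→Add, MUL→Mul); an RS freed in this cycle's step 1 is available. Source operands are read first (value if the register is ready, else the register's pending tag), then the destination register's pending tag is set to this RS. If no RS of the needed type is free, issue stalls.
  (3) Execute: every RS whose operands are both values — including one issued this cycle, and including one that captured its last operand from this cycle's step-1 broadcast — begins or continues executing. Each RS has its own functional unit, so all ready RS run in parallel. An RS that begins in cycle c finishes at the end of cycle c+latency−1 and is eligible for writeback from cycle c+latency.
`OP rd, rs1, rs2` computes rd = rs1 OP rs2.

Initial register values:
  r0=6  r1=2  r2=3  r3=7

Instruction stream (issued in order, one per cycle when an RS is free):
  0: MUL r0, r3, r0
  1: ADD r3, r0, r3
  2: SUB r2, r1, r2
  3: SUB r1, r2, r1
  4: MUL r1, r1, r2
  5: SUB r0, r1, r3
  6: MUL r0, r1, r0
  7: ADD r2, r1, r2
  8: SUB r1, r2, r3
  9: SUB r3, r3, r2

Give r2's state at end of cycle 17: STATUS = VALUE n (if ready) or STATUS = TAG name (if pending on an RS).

STATUS = TAG Add3

cycle 1: issue MUL r0<-Mul1 // r0:Mul1,r1:2,r2:3,r3:7
cycle 2: issue ADD r3<-Add1 // r0:Mul1,r1:2,r2:3,r3:Add1
cycle 3: issue SUB r2<-Add2 // r0:Mul1,r1:2,r2:Add2,r3:Add1
cycle 4: issue SUB r1<-Add3 // r0:Mul1,r1:Add3,r2:Add2,r3:Add1
cycle 5: issue MUL r1<-Mul2 // r0:Mul1,r1:Mul2,r2:Add2,r3:Add1
cycle 6: CDB Add2=-1; issue SUB r0<-Add2 // r0:Add2,r1:Mul2,r2:-1,r3:Add1
cycle 7: CDB Mul1=42; issue MUL r0<-Mul1 // r0:Mul1,r1:Mul2,r2:-1,r3:Add1
cycle 8: stall // r0:Mul1,r1:Mul2,r2:-1,r3:Add1
cycle 9: CDB Add3=-3; issue ADD r2<-Add3 // r0:Mul1,r1:Mul2,r2:Add3,r3:Add1
cycle 10: CDB Add1=49; issue SUB r1<-Add1 // r0:Mul1,r1:Add1,r2:Add3,r3:49
cycle 11: stall // r0:Mul1,r1:Add1,r2:Add3,r3:49
cycle 12: stall // r0:Mul1,r1:Add1,r2:Add3,r3:49
cycle 13: stall // r0:Mul1,r1:Add1,r2:Add3,r3:49
cycle 14: CDB Mul2=3; stall // r0:Mul1,r1:Add1,r2:Add3,r3:49
cycle 15: stall // r0:Mul1,r1:Add1,r2:Add3,r3:49
cycle 16: stall // r0:Mul1,r1:Add1,r2:Add3,r3:49
cycle 17: CDB Add2=-46; issue SUB r3<-Add2 // r0:Mul1,r1:Add1,r2:Add3,r3:Add2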